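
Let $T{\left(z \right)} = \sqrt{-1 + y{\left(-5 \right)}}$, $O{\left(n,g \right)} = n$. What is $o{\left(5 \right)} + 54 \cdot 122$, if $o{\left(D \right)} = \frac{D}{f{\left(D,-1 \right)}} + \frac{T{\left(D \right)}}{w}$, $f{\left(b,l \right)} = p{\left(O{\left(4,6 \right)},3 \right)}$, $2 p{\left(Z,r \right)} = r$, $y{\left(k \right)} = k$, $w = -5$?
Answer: $\frac{19774}{3} - \frac{i \sqrt{6}}{5} \approx 6591.3 - 0.4899 i$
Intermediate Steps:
$p{\left(Z,r \right)} = \frac{r}{2}$
$f{\left(b,l \right)} = \frac{3}{2}$ ($f{\left(b,l \right)} = \frac{1}{2} \cdot 3 = \frac{3}{2}$)
$T{\left(z \right)} = i \sqrt{6}$ ($T{\left(z \right)} = \sqrt{-1 - 5} = \sqrt{-6} = i \sqrt{6}$)
$o{\left(D \right)} = \frac{2 D}{3} - \frac{i \sqrt{6}}{5}$ ($o{\left(D \right)} = \frac{D}{\frac{3}{2}} + \frac{i \sqrt{6}}{-5} = D \frac{2}{3} + i \sqrt{6} \left(- \frac{1}{5}\right) = \frac{2 D}{3} - \frac{i \sqrt{6}}{5}$)
$o{\left(5 \right)} + 54 \cdot 122 = \left(\frac{2}{3} \cdot 5 - \frac{i \sqrt{6}}{5}\right) + 54 \cdot 122 = \left(\frac{10}{3} - \frac{i \sqrt{6}}{5}\right) + 6588 = \frac{19774}{3} - \frac{i \sqrt{6}}{5}$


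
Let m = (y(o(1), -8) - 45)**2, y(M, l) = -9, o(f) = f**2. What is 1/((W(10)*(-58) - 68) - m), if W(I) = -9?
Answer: -1/2462 ≈ -0.00040617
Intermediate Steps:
m = 2916 (m = (-9 - 45)**2 = (-54)**2 = 2916)
1/((W(10)*(-58) - 68) - m) = 1/((-9*(-58) - 68) - 1*2916) = 1/((522 - 68) - 2916) = 1/(454 - 2916) = 1/(-2462) = -1/2462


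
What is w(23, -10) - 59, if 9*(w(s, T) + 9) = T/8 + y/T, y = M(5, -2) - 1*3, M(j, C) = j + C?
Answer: -2453/36 ≈ -68.139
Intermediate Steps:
M(j, C) = C + j
y = 0 (y = (-2 + 5) - 1*3 = 3 - 3 = 0)
w(s, T) = -9 + T/72 (w(s, T) = -9 + (T/8 + 0/T)/9 = -9 + (T*(1/8) + 0)/9 = -9 + (T/8 + 0)/9 = -9 + (T/8)/9 = -9 + T/72)
w(23, -10) - 59 = (-9 + (1/72)*(-10)) - 59 = (-9 - 5/36) - 59 = -329/36 - 59 = -2453/36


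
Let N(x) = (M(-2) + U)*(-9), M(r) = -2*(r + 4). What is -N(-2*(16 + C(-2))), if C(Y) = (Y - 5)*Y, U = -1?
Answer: -45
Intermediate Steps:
C(Y) = Y*(-5 + Y) (C(Y) = (-5 + Y)*Y = Y*(-5 + Y))
M(r) = -8 - 2*r (M(r) = -2*(4 + r) = -8 - 2*r)
N(x) = 45 (N(x) = ((-8 - 2*(-2)) - 1)*(-9) = ((-8 + 4) - 1)*(-9) = (-4 - 1)*(-9) = -5*(-9) = 45)
-N(-2*(16 + C(-2))) = -1*45 = -45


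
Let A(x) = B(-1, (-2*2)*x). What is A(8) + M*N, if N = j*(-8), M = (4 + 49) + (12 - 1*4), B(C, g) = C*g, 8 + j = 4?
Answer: 1984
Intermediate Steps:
j = -4 (j = -8 + 4 = -4)
A(x) = 4*x (A(x) = -(-2*2)*x = -(-4)*x = 4*x)
M = 61 (M = 53 + (12 - 4) = 53 + 8 = 61)
N = 32 (N = -4*(-8) = 32)
A(8) + M*N = 4*8 + 61*32 = 32 + 1952 = 1984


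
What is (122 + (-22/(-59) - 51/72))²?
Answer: 29679364729/2005056 ≈ 14802.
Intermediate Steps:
(122 + (-22/(-59) - 51/72))² = (122 + (-22*(-1/59) - 51*1/72))² = (122 + (22/59 - 17/24))² = (122 - 475/1416)² = (172277/1416)² = 29679364729/2005056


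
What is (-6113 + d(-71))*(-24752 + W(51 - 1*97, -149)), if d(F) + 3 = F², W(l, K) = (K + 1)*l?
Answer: 19289800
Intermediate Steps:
W(l, K) = l*(1 + K) (W(l, K) = (1 + K)*l = l*(1 + K))
d(F) = -3 + F²
(-6113 + d(-71))*(-24752 + W(51 - 1*97, -149)) = (-6113 + (-3 + (-71)²))*(-24752 + (51 - 1*97)*(1 - 149)) = (-6113 + (-3 + 5041))*(-24752 + (51 - 97)*(-148)) = (-6113 + 5038)*(-24752 - 46*(-148)) = -1075*(-24752 + 6808) = -1075*(-17944) = 19289800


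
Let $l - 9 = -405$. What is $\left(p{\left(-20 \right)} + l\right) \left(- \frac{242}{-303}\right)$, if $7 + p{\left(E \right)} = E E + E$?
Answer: $- \frac{5566}{303} \approx -18.37$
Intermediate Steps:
$p{\left(E \right)} = -7 + E + E^{2}$ ($p{\left(E \right)} = -7 + \left(E E + E\right) = -7 + \left(E^{2} + E\right) = -7 + \left(E + E^{2}\right) = -7 + E + E^{2}$)
$l = -396$ ($l = 9 - 405 = -396$)
$\left(p{\left(-20 \right)} + l\right) \left(- \frac{242}{-303}\right) = \left(\left(-7 - 20 + \left(-20\right)^{2}\right) - 396\right) \left(- \frac{242}{-303}\right) = \left(\left(-7 - 20 + 400\right) - 396\right) \left(\left(-242\right) \left(- \frac{1}{303}\right)\right) = \left(373 - 396\right) \frac{242}{303} = \left(-23\right) \frac{242}{303} = - \frac{5566}{303}$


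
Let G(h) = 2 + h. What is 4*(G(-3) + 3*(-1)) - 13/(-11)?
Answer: -163/11 ≈ -14.818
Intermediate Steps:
4*(G(-3) + 3*(-1)) - 13/(-11) = 4*((2 - 3) + 3*(-1)) - 13/(-11) = 4*(-1 - 3) - 13*(-1/11) = 4*(-4) + 13/11 = -16 + 13/11 = -163/11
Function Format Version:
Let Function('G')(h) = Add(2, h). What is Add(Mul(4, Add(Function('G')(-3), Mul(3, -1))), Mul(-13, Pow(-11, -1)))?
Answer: Rational(-163, 11) ≈ -14.818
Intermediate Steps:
Add(Mul(4, Add(Function('G')(-3), Mul(3, -1))), Mul(-13, Pow(-11, -1))) = Add(Mul(4, Add(Add(2, -3), Mul(3, -1))), Mul(-13, Pow(-11, -1))) = Add(Mul(4, Add(-1, -3)), Mul(-13, Rational(-1, 11))) = Add(Mul(4, -4), Rational(13, 11)) = Add(-16, Rational(13, 11)) = Rational(-163, 11)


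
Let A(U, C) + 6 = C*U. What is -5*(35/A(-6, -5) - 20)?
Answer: 2225/24 ≈ 92.708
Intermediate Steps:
A(U, C) = -6 + C*U
-5*(35/A(-6, -5) - 20) = -5*(35/(-6 - 5*(-6)) - 20) = -5*(35/(-6 + 30) - 20) = -5*(35/24 - 20) = -5*(-445/24) = 2225/24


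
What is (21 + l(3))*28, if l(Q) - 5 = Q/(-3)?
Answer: 700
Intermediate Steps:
l(Q) = 5 - Q/3 (l(Q) = 5 + Q/(-3) = 5 + Q*(-⅓) = 5 - Q/3)
(21 + l(3))*28 = (21 + (5 - ⅓*3))*28 = (21 + (5 - 1))*28 = (21 + 4)*28 = 25*28 = 700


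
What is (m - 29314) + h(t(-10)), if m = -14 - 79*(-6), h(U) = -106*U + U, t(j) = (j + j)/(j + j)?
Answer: -28959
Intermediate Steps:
t(j) = 1 (t(j) = (2*j)/((2*j)) = (2*j)*(1/(2*j)) = 1)
h(U) = -105*U
m = 460 (m = -14 + 474 = 460)
(m - 29314) + h(t(-10)) = (460 - 29314) - 105*1 = -28854 - 105 = -28959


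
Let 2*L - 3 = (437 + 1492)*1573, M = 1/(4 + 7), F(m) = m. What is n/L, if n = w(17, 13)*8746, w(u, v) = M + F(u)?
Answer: 4373/44385 ≈ 0.098524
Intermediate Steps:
M = 1/11 ≈ 0.090909
w(u, v) = 1/11 + u
L = 1517160 (L = 3/2 + ((437 + 1492)*1573)/2 = 3/2 + (1929*1573)/2 = 3/2 + (½)*3034317 = 3/2 + 3034317/2 = 1517160)
n = 1644248/11 (n = (1/11 + 17)*8746 = (188/11)*8746 = 1644248/11 ≈ 1.4948e+5)
n/L = (1644248/11)/1517160 = (1644248/11)*(1/1517160) = 4373/44385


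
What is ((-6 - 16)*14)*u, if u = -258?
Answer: 79464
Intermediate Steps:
((-6 - 16)*14)*u = ((-6 - 16)*14)*(-258) = -22*14*(-258) = -308*(-258) = 79464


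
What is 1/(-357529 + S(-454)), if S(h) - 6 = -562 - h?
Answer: -1/357631 ≈ -2.7962e-6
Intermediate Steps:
S(h) = -556 - h (S(h) = 6 + (-562 - h) = -556 - h)
1/(-357529 + S(-454)) = 1/(-357529 + (-556 - 1*(-454))) = 1/(-357529 + (-556 + 454)) = 1/(-357529 - 102) = 1/(-357631) = -1/357631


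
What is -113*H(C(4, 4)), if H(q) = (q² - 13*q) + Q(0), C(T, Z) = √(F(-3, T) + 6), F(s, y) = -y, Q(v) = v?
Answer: -226 + 1469*√2 ≈ 1851.5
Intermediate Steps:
C(T, Z) = √(6 - T) (C(T, Z) = √(-T + 6) = √(6 - T))
H(q) = q² - 13*q (H(q) = (q² - 13*q) + 0 = q² - 13*q)
-113*H(C(4, 4)) = -113*√(6 - 1*4)*(-13 + √(6 - 1*4)) = -113*√(6 - 4)*(-13 + √(6 - 4)) = -113*√2*(-13 + √2)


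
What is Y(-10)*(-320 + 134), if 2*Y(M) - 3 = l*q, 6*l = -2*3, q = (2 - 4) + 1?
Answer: -372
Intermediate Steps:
q = -1 (q = -2 + 1 = -1)
l = -1 (l = (-2*3)/6 = (⅙)*(-6) = -1)
Y(M) = 2 (Y(M) = 3/2 + (-1*(-1))/2 = 3/2 + (½)*1 = 3/2 + ½ = 2)
Y(-10)*(-320 + 134) = 2*(-320 + 134) = 2*(-186) = -372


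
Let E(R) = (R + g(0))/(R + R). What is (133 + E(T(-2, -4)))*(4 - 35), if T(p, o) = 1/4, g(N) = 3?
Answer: -8649/2 ≈ -4324.5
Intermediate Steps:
T(p, o) = ¼
E(R) = (3 + R)/(2*R) (E(R) = (R + 3)/(R + R) = (3 + R)/((2*R)) = (3 + R)*(1/(2*R)) = (3 + R)/(2*R))
(133 + E(T(-2, -4)))*(4 - 35) = (133 + (3 + ¼)/(2*(¼)))*(4 - 35) = (133 + (½)*4*(13/4))*(-31) = (133 + 13/2)*(-31) = (279/2)*(-31) = -8649/2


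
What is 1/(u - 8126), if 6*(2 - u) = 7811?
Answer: -6/56555 ≈ -0.00010609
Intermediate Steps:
u = -7799/6 (u = 2 - ⅙*7811 = 2 - 7811/6 = -7799/6 ≈ -1299.8)
1/(u - 8126) = 1/(-7799/6 - 8126) = 1/(-56555/6) = -6/56555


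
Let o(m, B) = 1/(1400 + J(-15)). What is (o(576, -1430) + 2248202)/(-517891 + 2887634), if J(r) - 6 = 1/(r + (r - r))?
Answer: 47412331993/49975510127 ≈ 0.94871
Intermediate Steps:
J(r) = 6 + 1/r (J(r) = 6 + 1/(r + (r - r)) = 6 + 1/(r + 0) = 6 + 1/r)
o(m, B) = 15/21089 (o(m, B) = 1/(1400 + (6 + 1/(-15))) = 1/(1400 + (6 - 1/15)) = 1/(1400 + 89/15) = 1/(21089/15) = 15/21089)
(o(576, -1430) + 2248202)/(-517891 + 2887634) = (15/21089 + 2248202)/(-517891 + 2887634) = (47412331993/21089)/2369743 = (47412331993/21089)*(1/2369743) = 47412331993/49975510127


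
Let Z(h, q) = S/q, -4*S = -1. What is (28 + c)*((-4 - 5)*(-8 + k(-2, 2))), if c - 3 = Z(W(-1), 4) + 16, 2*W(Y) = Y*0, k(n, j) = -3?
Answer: 74547/16 ≈ 4659.2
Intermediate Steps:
W(Y) = 0 (W(Y) = (Y*0)/2 = (1/2)*0 = 0)
S = 1/4 (S = -1/4*(-1) = 1/4 ≈ 0.25000)
Z(h, q) = 1/(4*q)
c = 305/16 (c = 3 + ((1/4)/4 + 16) = 3 + ((1/4)*(1/4) + 16) = 3 + (1/16 + 16) = 3 + 257/16 = 305/16 ≈ 19.063)
(28 + c)*((-4 - 5)*(-8 + k(-2, 2))) = (28 + 305/16)*((-4 - 5)*(-8 - 3)) = 753*(-9*(-11))/16 = (753/16)*99 = 74547/16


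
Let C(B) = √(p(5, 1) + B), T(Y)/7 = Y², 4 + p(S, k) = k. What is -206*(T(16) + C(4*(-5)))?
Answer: -369152 - 206*I*√23 ≈ -3.6915e+5 - 987.94*I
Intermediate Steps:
p(S, k) = -4 + k
T(Y) = 7*Y²
C(B) = √(-3 + B) (C(B) = √((-4 + 1) + B) = √(-3 + B))
-206*(T(16) + C(4*(-5))) = -206*(7*16² + √(-3 + 4*(-5))) = -206*(7*256 + √(-3 - 20)) = -206*(1792 + √(-23)) = -206*(1792 + I*√23) = -369152 - 206*I*√23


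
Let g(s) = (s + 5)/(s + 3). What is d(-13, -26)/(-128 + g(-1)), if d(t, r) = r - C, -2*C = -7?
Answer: 59/252 ≈ 0.23413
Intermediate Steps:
C = 7/2 (C = -1/2*(-7) = 7/2 ≈ 3.5000)
d(t, r) = -7/2 + r (d(t, r) = r - 1*7/2 = r - 7/2 = -7/2 + r)
g(s) = (5 + s)/(3 + s)
d(-13, -26)/(-128 + g(-1)) = (-7/2 - 26)/(-128 + (5 - 1)/(3 - 1)) = -59/2/(-128 + 4/2) = -59/2/(-128 + (1/2)*4) = -59/2/(-128 + 2) = -59/2/(-126) = -1/126*(-59/2) = 59/252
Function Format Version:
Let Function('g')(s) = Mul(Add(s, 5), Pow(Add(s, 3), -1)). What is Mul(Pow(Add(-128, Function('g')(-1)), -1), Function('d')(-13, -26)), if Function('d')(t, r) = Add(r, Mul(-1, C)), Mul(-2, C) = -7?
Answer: Rational(59, 252) ≈ 0.23413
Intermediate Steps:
C = Rational(7, 2) (C = Mul(Rational(-1, 2), -7) = Rational(7, 2) ≈ 3.5000)
Function('d')(t, r) = Add(Rational(-7, 2), r) (Function('d')(t, r) = Add(r, Mul(-1, Rational(7, 2))) = Add(r, Rational(-7, 2)) = Add(Rational(-7, 2), r))
Function('g')(s) = Mul(Pow(Add(3, s), -1), Add(5, s)) (Function('g')(s) = Mul(Add(5, s), Pow(Add(3, s), -1)) = Mul(Pow(Add(3, s), -1), Add(5, s)))
Mul(Pow(Add(-128, Function('g')(-1)), -1), Function('d')(-13, -26)) = Mul(Pow(Add(-128, Mul(Pow(Add(3, -1), -1), Add(5, -1))), -1), Add(Rational(-7, 2), -26)) = Mul(Pow(Add(-128, Mul(Pow(2, -1), 4)), -1), Rational(-59, 2)) = Mul(Pow(Add(-128, Mul(Rational(1, 2), 4)), -1), Rational(-59, 2)) = Mul(Pow(Add(-128, 2), -1), Rational(-59, 2)) = Mul(Pow(-126, -1), Rational(-59, 2)) = Mul(Rational(-1, 126), Rational(-59, 2)) = Rational(59, 252)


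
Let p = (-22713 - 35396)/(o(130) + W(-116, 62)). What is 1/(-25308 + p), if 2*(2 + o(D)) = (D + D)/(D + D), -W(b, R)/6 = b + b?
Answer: -2781/70497766 ≈ -3.9448e-5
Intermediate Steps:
W(b, R) = -12*b (W(b, R) = -6*(b + b) = -12*b)
o(D) = -3/2 (o(D) = -2 + ((D + D)/(D + D))/2 = -2 + ((2*D)/((2*D)))/2 = -2 + ((2*D)*(1/(2*D)))/2 = -2 + (½)*1 = -2 + ½ = -3/2)
p = -116218/2781 (p = (-22713 - 35396)/(-3/2 - 12*(-116)) = -58109/(-3/2 + 1392) = -58109/2781/2 = -58109*2/2781 = -116218/2781 ≈ -41.790)
1/(-25308 + p) = 1/(-25308 - 116218/2781) = 1/(-70497766/2781) = -2781/70497766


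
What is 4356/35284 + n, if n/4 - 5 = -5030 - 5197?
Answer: -360671959/8821 ≈ -40888.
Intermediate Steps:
n = -40888 (n = 20 + 4*(-5030 - 5197) = 20 + 4*(-10227) = 20 - 40908 = -40888)
4356/35284 + n = 4356/35284 - 40888 = 4356*(1/35284) - 40888 = 1089/8821 - 40888 = -360671959/8821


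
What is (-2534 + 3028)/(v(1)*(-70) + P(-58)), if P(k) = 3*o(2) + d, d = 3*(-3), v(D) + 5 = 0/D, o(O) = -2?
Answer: 494/335 ≈ 1.4746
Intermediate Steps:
v(D) = -5 (v(D) = -5 + 0/D = -5 + 0 = -5)
d = -9
P(k) = -15 (P(k) = 3*(-2) - 9 = -6 - 9 = -15)
(-2534 + 3028)/(v(1)*(-70) + P(-58)) = (-2534 + 3028)/(-5*(-70) - 15) = 494/(350 - 15) = 494/335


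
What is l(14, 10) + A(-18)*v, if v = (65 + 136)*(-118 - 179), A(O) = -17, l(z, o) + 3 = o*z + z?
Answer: 1015000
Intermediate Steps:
l(z, o) = -3 + z + o*z (l(z, o) = -3 + (o*z + z) = -3 + (z + o*z) = -3 + z + o*z)
v = -59697 (v = 201*(-297) = -59697)
l(14, 10) + A(-18)*v = (-3 + 14 + 10*14) - 17*(-59697) = (-3 + 14 + 140) + 1014849 = 151 + 1014849 = 1015000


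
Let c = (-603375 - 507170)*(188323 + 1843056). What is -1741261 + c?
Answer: -2255939532816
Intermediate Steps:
c = -2255937791555 (c = -1110545*2031379 = -2255937791555)
-1741261 + c = -1741261 - 2255937791555 = -2255939532816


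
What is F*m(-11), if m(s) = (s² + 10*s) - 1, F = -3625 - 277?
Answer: -39020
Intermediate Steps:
F = -3902
m(s) = -1 + s² + 10*s
F*m(-11) = -3902*(-1 + (-11)² + 10*(-11)) = -3902*(-1 + 121 - 110) = -3902*10 = -39020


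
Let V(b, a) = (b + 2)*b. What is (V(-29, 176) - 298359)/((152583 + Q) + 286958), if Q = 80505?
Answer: -148788/260023 ≈ -0.57221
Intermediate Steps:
V(b, a) = b*(2 + b) (V(b, a) = (2 + b)*b = b*(2 + b))
(V(-29, 176) - 298359)/((152583 + Q) + 286958) = (-29*(2 - 29) - 298359)/((152583 + 80505) + 286958) = (-29*(-27) - 298359)/(233088 + 286958) = (783 - 298359)/520046 = -297576*1/520046 = -148788/260023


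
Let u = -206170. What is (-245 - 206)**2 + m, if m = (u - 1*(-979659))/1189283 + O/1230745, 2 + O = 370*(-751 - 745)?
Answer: 297719172504359414/1463704105835 ≈ 2.0340e+5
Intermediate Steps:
O = -553522 (O = -2 + 370*(-751 - 745) = -2 + 370*(-1496) = -2 - 553520 = -553522)
m = 293673414579/1463704105835 (m = (-206170 - 1*(-979659))/1189283 - 553522/1230745 = (-206170 + 979659)*(1/1189283) - 553522*1/1230745 = 773489*(1/1189283) - 553522/1230745 = 773489/1189283 - 553522/1230745 = 293673414579/1463704105835 ≈ 0.20064)
(-245 - 206)**2 + m = (-245 - 206)**2 + 293673414579/1463704105835 = (-451)**2 + 293673414579/1463704105835 = 203401 + 293673414579/1463704105835 = 297719172504359414/1463704105835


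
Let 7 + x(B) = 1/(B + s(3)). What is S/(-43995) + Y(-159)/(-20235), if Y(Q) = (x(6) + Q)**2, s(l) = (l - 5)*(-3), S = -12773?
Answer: -1829083537/1709258544 ≈ -1.0701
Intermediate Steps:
s(l) = 15 - 3*l (s(l) = (-5 + l)*(-3) = 15 - 3*l)
x(B) = -7 + 1/(6 + B) (x(B) = -7 + 1/(B + (15 - 3*3)) = -7 + 1/(B + (15 - 9)) = -7 + 1/(B + 6) = -7 + 1/(6 + B))
Y(Q) = (-83/12 + Q)**2 (Y(Q) = ((-41 - 7*6)/(6 + 6) + Q)**2 = ((-41 - 42)/12 + Q)**2 = ((1/12)*(-83) + Q)**2 = (-83/12 + Q)**2)
S/(-43995) + Y(-159)/(-20235) = -12773/(-43995) + ((-83 + 12*(-159))**2/144)/(-20235) = -12773*(-1/43995) + ((-83 - 1908)**2/144)*(-1/20235) = 12773/43995 + ((1/144)*(-1991)**2)*(-1/20235) = 12773/43995 + ((1/144)*3964081)*(-1/20235) = 12773/43995 + (3964081/144)*(-1/20235) = 12773/43995 - 3964081/2913840 = -1829083537/1709258544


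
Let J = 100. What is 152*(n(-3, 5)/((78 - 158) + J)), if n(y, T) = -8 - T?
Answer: -494/5 ≈ -98.800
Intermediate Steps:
152*(n(-3, 5)/((78 - 158) + J)) = 152*((-8 - 1*5)/((78 - 158) + 100)) = 152*((-8 - 5)/(-80 + 100)) = 152*(-13/20) = -494/5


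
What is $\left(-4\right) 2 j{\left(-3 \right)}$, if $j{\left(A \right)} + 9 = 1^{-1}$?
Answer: $64$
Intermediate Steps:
$j{\left(A \right)} = -8$ ($j{\left(A \right)} = -9 + 1^{-1} = -9 + 1 = -8$)
$\left(-4\right) 2 j{\left(-3 \right)} = \left(-4\right) 2 \left(-8\right) = \left(-8\right) \left(-8\right) = 64$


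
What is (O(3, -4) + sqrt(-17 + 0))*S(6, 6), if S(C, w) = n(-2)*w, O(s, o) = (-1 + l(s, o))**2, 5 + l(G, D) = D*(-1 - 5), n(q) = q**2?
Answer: 7776 + 24*I*sqrt(17) ≈ 7776.0 + 98.955*I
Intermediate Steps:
l(G, D) = -5 - 6*D (l(G, D) = -5 + D*(-1 - 5) = -5 + D*(-6) = -5 - 6*D)
O(s, o) = (-6 - 6*o)**2 (O(s, o) = (-1 + (-5 - 6*o))**2 = (-6 - 6*o)**2)
S(C, w) = 4*w (S(C, w) = (-2)**2*w = 4*w)
(O(3, -4) + sqrt(-17 + 0))*S(6, 6) = (36*(1 - 4)**2 + sqrt(-17 + 0))*(4*6) = (36*(-3)**2 + sqrt(-17))*24 = (36*9 + I*sqrt(17))*24 = (324 + I*sqrt(17))*24 = 7776 + 24*I*sqrt(17)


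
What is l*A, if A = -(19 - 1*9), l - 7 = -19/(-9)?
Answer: -820/9 ≈ -91.111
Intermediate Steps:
l = 82/9 (l = 7 - 19/(-9) = 7 - 19*(-⅑) = 7 + 19/9 = 82/9 ≈ 9.1111)
A = -10 (A = -(19 - 9) = -1*10 = -10)
l*A = (82/9)*(-10) = -820/9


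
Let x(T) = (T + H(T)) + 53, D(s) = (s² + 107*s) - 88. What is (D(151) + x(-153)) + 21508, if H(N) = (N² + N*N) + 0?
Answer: 107096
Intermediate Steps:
H(N) = 2*N² (H(N) = (N² + N²) + 0 = 2*N² + 0 = 2*N²)
D(s) = -88 + s² + 107*s
x(T) = 53 + T + 2*T² (x(T) = (T + 2*T²) + 53 = 53 + T + 2*T²)
(D(151) + x(-153)) + 21508 = ((-88 + 151² + 107*151) + (53 - 153 + 2*(-153)²)) + 21508 = ((-88 + 22801 + 16157) + (53 - 153 + 2*23409)) + 21508 = (38870 + (53 - 153 + 46818)) + 21508 = (38870 + 46718) + 21508 = 85588 + 21508 = 107096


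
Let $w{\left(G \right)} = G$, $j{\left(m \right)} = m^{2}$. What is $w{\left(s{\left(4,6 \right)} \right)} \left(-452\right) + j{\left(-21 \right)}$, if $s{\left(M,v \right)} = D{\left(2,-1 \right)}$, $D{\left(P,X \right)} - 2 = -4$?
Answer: $1345$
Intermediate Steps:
$D{\left(P,X \right)} = -2$ ($D{\left(P,X \right)} = 2 - 4 = -2$)
$s{\left(M,v \right)} = -2$
$w{\left(s{\left(4,6 \right)} \right)} \left(-452\right) + j{\left(-21 \right)} = \left(-2\right) \left(-452\right) + \left(-21\right)^{2} = 904 + 441 = 1345$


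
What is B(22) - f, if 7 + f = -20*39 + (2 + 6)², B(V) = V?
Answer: 745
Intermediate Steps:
f = -723 (f = -7 + (-20*39 + (2 + 6)²) = -7 + (-780 + 8²) = -7 + (-780 + 64) = -7 - 716 = -723)
B(22) - f = 22 - 1*(-723) = 22 + 723 = 745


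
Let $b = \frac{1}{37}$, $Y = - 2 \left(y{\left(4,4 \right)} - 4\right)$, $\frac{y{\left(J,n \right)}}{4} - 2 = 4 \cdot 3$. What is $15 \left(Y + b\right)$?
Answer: $- \frac{57705}{37} \approx -1559.6$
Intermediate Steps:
$y{\left(J,n \right)} = 56$ ($y{\left(J,n \right)} = 8 + 4 \cdot 4 \cdot 3 = 8 + 4 \cdot 12 = 8 + 48 = 56$)
$Y = -104$ ($Y = - 2 \left(56 - 4\right) = \left(-2\right) 52 = -104$)
$b = \frac{1}{37} \approx 0.027027$
$15 \left(Y + b\right) = 15 \left(-104 + \frac{1}{37}\right) = 15 \left(- \frac{3847}{37}\right) = - \frac{57705}{37}$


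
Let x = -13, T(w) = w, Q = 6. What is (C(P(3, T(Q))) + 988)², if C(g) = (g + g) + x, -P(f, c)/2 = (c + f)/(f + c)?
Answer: 942841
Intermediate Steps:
P(f, c) = -2 (P(f, c) = -2*(c + f)/(f + c) = -2*(c + f)/(c + f) = -2*1 = -2)
C(g) = -13 + 2*g (C(g) = (g + g) - 13 = 2*g - 13 = -13 + 2*g)
(C(P(3, T(Q))) + 988)² = ((-13 + 2*(-2)) + 988)² = ((-13 - 4) + 988)² = (-17 + 988)² = 971² = 942841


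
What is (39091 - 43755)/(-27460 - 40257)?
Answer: 4664/67717 ≈ 0.068875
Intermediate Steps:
(39091 - 43755)/(-27460 - 40257) = -4664/(-67717) = -4664*(-1/67717) = 4664/67717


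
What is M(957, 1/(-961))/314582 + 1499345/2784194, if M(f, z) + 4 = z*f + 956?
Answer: 113954113611675/210424720387147 ≈ 0.54154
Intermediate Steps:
M(f, z) = 952 + f*z (M(f, z) = -4 + (z*f + 956) = -4 + (f*z + 956) = -4 + (956 + f*z) = 952 + f*z)
M(957, 1/(-961))/314582 + 1499345/2784194 = (952 + 957/(-961))/314582 + 1499345/2784194 = (952 + 957*(-1/961))*(1/314582) + 1499345*(1/2784194) = (952 - 957/961)*(1/314582) + 1499345/2784194 = (913915/961)*(1/314582) + 1499345/2784194 = 913915/302313302 + 1499345/2784194 = 113954113611675/210424720387147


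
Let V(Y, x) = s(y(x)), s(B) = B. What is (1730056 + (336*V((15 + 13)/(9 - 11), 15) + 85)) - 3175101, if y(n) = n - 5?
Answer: -1441600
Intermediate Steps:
y(n) = -5 + n
V(Y, x) = -5 + x
(1730056 + (336*V((15 + 13)/(9 - 11), 15) + 85)) - 3175101 = (1730056 + (336*(-5 + 15) + 85)) - 3175101 = (1730056 + (336*10 + 85)) - 3175101 = (1730056 + (3360 + 85)) - 3175101 = (1730056 + 3445) - 3175101 = 1733501 - 3175101 = -1441600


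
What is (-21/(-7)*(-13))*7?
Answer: -273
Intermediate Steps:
(-21/(-7)*(-13))*7 = (-21*(-⅐)*(-13))*7 = (3*(-13))*7 = -39*7 = -273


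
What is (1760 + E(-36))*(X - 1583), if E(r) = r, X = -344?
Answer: -3322148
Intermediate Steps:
(1760 + E(-36))*(X - 1583) = (1760 - 36)*(-344 - 1583) = 1724*(-1927) = -3322148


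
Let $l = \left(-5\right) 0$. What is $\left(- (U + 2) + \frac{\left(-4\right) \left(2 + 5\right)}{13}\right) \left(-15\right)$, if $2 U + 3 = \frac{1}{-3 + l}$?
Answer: $\frac{485}{13} \approx 37.308$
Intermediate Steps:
$l = 0$
$U = - \frac{5}{3}$ ($U = - \frac{3}{2} + \frac{1}{2 \left(-3 + 0\right)} = - \frac{3}{2} + \frac{1}{2 \left(-3\right)} = - \frac{3}{2} + \frac{1}{2} \left(- \frac{1}{3}\right) = - \frac{3}{2} - \frac{1}{6} = - \frac{5}{3} \approx -1.6667$)
$\left(- (U + 2) + \frac{\left(-4\right) \left(2 + 5\right)}{13}\right) \left(-15\right) = \left(- (- \frac{5}{3} + 2) + \frac{\left(-4\right) \left(2 + 5\right)}{13}\right) \left(-15\right) = \left(\left(-1\right) \frac{1}{3} + \left(-4\right) 7 \cdot \frac{1}{13}\right) \left(-15\right) = \left(- \frac{1}{3} - \frac{28}{13}\right) \left(-15\right) = \left(- \frac{97}{39}\right) \left(-15\right) = \frac{485}{13}$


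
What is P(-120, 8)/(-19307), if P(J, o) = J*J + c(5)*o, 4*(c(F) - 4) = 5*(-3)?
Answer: -14402/19307 ≈ -0.74595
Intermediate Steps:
c(F) = ¼ (c(F) = 4 + (5*(-3))/4 = 4 + (¼)*(-15) = 4 - 15/4 = ¼)
P(J, o) = J² + o/4 (P(J, o) = J*J + o/4 = J² + o/4)
P(-120, 8)/(-19307) = ((-120)² + (¼)*8)/(-19307) = (14400 + 2)*(-1/19307) = 14402*(-1/19307) = -14402/19307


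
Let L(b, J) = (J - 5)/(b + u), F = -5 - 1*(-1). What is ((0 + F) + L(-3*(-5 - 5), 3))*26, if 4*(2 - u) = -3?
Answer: -13832/131 ≈ -105.59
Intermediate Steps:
u = 11/4 (u = 2 - ¼*(-3) = 2 + ¾ = 11/4 ≈ 2.7500)
F = -4 (F = -5 + 1 = -4)
L(b, J) = (-5 + J)/(11/4 + b) (L(b, J) = (J - 5)/(b + 11/4) = (-5 + J)/(11/4 + b))
((0 + F) + L(-3*(-5 - 5), 3))*26 = ((0 - 4) + 4*(-5 + 3)/(11 + 4*(-3*(-5 - 5))))*26 = (-4 + 4*(-2)/(11 + 4*(-3*(-10))))*26 = (-4 + 4*(-2)/(11 + 4*30))*26 = (-4 + 4*(-2)/(11 + 120))*26 = (-4 + 4*(-2)/131)*26 = (-4 + 4*(1/131)*(-2))*26 = (-4 - 8/131)*26 = -532/131*26 = -13832/131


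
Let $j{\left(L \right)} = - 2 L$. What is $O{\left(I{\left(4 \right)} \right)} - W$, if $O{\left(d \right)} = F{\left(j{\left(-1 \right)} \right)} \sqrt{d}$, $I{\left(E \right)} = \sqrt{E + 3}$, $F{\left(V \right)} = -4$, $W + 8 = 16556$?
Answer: $-16548 - 4 \sqrt[4]{7} \approx -16555.0$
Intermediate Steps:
$W = 16548$ ($W = -8 + 16556 = 16548$)
$I{\left(E \right)} = \sqrt{3 + E}$
$O{\left(d \right)} = - 4 \sqrt{d}$
$O{\left(I{\left(4 \right)} \right)} - W = - 4 \sqrt{\sqrt{3 + 4}} - 16548 = - 4 \sqrt{\sqrt{7}} - 16548 = - 4 \sqrt[4]{7} - 16548 = -16548 - 4 \sqrt[4]{7}$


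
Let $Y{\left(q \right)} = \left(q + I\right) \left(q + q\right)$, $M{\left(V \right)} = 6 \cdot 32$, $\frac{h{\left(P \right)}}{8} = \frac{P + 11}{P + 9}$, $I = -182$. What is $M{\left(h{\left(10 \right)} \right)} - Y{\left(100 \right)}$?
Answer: $16592$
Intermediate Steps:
$h{\left(P \right)} = \frac{8 \left(11 + P\right)}{9 + P}$ ($h{\left(P \right)} = 8 \frac{P + 11}{P + 9} = 8 \frac{11 + P}{9 + P} = \frac{8 \left(11 + P\right)}{9 + P}$)
$M{\left(V \right)} = 192$
$Y{\left(q \right)} = 2 q \left(-182 + q\right)$ ($Y{\left(q \right)} = \left(q - 182\right) \left(q + q\right) = \left(-182 + q\right) 2 q = 2 q \left(-182 + q\right)$)
$M{\left(h{\left(10 \right)} \right)} - Y{\left(100 \right)} = 192 - 2 \cdot 100 \left(-182 + 100\right) = 192 - 2 \cdot 100 \left(-82\right) = 192 - -16400 = 192 + 16400 = 16592$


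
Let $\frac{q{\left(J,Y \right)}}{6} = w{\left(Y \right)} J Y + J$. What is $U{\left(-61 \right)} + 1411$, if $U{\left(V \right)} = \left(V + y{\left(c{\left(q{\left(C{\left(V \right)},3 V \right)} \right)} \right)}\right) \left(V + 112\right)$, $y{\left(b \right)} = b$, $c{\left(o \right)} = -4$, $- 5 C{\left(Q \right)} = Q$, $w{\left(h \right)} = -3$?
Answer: $-1904$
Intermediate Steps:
$C{\left(Q \right)} = - \frac{Q}{5}$
$q{\left(J,Y \right)} = 6 J - 18 J Y$ ($q{\left(J,Y \right)} = 6 \left(- 3 J Y + J\right) = 6 \left(J - 3 J Y\right) = 6 J - 18 J Y$)
$U{\left(V \right)} = \left(-4 + V\right) \left(112 + V\right)$ ($U{\left(V \right)} = \left(V - 4\right) \left(V + 112\right) = \left(-4 + V\right) \left(112 + V\right)$)
$U{\left(-61 \right)} + 1411 = \left(-448 + \left(-61\right)^{2} + 108 \left(-61\right)\right) + 1411 = \left(-448 + 3721 - 6588\right) + 1411 = -3315 + 1411 = -1904$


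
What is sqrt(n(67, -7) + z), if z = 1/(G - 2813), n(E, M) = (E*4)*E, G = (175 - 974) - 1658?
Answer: sqrt(498690187130)/5270 ≈ 134.00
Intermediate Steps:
G = -2457 (G = -799 - 1658 = -2457)
n(E, M) = 4*E**2 (n(E, M) = (4*E)*E = 4*E**2)
z = -1/5270 (z = 1/(-2457 - 2813) = 1/(-5270) = -1/5270 ≈ -0.00018975)
sqrt(n(67, -7) + z) = sqrt(4*67**2 - 1/5270) = sqrt(4*4489 - 1/5270) = sqrt(17956 - 1/5270) = sqrt(94628119/5270) = sqrt(498690187130)/5270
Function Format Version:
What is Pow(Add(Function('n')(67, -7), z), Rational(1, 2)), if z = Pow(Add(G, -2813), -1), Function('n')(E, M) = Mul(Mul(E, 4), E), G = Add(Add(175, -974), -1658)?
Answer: Mul(Rational(1, 5270), Pow(498690187130, Rational(1, 2))) ≈ 134.00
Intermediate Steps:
G = -2457 (G = Add(-799, -1658) = -2457)
Function('n')(E, M) = Mul(4, Pow(E, 2)) (Function('n')(E, M) = Mul(Mul(4, E), E) = Mul(4, Pow(E, 2)))
z = Rational(-1, 5270) (z = Pow(Add(-2457, -2813), -1) = Pow(-5270, -1) = Rational(-1, 5270) ≈ -0.00018975)
Pow(Add(Function('n')(67, -7), z), Rational(1, 2)) = Pow(Add(Mul(4, Pow(67, 2)), Rational(-1, 5270)), Rational(1, 2)) = Pow(Add(Mul(4, 4489), Rational(-1, 5270)), Rational(1, 2)) = Pow(Add(17956, Rational(-1, 5270)), Rational(1, 2)) = Pow(Rational(94628119, 5270), Rational(1, 2)) = Mul(Rational(1, 5270), Pow(498690187130, Rational(1, 2)))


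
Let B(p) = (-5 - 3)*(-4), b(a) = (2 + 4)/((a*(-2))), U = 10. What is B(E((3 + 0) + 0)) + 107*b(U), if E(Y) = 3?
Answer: -⅒ ≈ -0.10000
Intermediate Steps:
b(a) = -3/a (b(a) = 6/((-2*a)) = 6*(-1/(2*a)) = -3/a)
B(p) = 32 (B(p) = -8*(-4) = 32)
B(E((3 + 0) + 0)) + 107*b(U) = 32 + 107*(-3/10) = 32 - 321/10 = -⅒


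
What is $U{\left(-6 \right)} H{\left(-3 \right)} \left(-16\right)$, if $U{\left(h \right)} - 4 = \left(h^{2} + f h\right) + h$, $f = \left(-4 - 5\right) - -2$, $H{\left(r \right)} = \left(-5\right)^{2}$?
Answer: $-30400$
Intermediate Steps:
$H{\left(r \right)} = 25$
$f = -7$ ($f = -9 + 2 = -7$)
$U{\left(h \right)} = 4 + h^{2} - 6 h$ ($U{\left(h \right)} = 4 + \left(\left(h^{2} - 7 h\right) + h\right) = 4 + \left(h^{2} - 6 h\right) = 4 + h^{2} - 6 h$)
$U{\left(-6 \right)} H{\left(-3 \right)} \left(-16\right) = \left(4 + \left(-6\right)^{2} - -36\right) 25 \left(-16\right) = \left(4 + 36 + 36\right) 25 \left(-16\right) = 76 \cdot 25 \left(-16\right) = 1900 \left(-16\right) = -30400$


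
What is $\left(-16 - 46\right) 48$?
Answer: $-2976$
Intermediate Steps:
$\left(-16 - 46\right) 48 = \left(-62\right) 48 = -2976$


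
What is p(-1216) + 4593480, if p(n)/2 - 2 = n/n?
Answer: 4593486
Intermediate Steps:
p(n) = 6 (p(n) = 4 + 2*(n/n) = 4 + 2*1 = 4 + 2 = 6)
p(-1216) + 4593480 = 6 + 4593480 = 4593486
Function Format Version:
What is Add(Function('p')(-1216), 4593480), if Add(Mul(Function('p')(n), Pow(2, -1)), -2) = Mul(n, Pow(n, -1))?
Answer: 4593486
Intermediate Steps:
Function('p')(n) = 6 (Function('p')(n) = Add(4, Mul(2, Mul(n, Pow(n, -1)))) = Add(4, Mul(2, 1)) = Add(4, 2) = 6)
Add(Function('p')(-1216), 4593480) = Add(6, 4593480) = 4593486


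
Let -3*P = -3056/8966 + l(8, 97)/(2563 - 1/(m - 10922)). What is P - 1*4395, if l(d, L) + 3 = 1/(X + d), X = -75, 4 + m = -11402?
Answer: -226626581172633337/51565974978195 ≈ -4394.9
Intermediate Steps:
m = -11406 (m = -4 - 11402 = -11406)
l(d, L) = -3 + 1/(-75 + d)
P = 5878856533688/51565974978195 (P = -(-3056/8966 + ((226 - 3*8)/(-75 + 8))/(2563 - 1/(-11406 - 10922)))/3 = -(-3056*1/8966 + ((226 - 24)/(-67))/(2563 - 1/(-22328)))/3 = -(-1528/4483 + (-1/67*202)/(2563 - 1*(-1/22328)))/3 = -(-1528/4483 - 202/(67*(2563 + 1/22328)))/3 = -(-1528/4483 - 202/(67*57226665/22328))/3 = -(-1528/4483 - 202/67*22328/57226665)/3 = -(-1528/4483 - 4510256/3834186555)/3 = -⅓*(-5878856533688/17188658326065) = 5878856533688/51565974978195 ≈ 0.11401)
P - 1*4395 = 5878856533688/51565974978195 - 1*4395 = 5878856533688/51565974978195 - 4395 = -226626581172633337/51565974978195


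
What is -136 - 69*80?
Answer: -5656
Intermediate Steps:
-136 - 69*80 = -136 - 5520 = -5656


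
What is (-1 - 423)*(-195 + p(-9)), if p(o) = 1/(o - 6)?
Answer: 1240624/15 ≈ 82708.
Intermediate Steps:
p(o) = 1/(-6 + o)
(-1 - 423)*(-195 + p(-9)) = (-1 - 423)*(-195 + 1/(-6 - 9)) = -424*(-195 + 1/(-15)) = -424*(-195 - 1/15) = -424*(-2926/15) = 1240624/15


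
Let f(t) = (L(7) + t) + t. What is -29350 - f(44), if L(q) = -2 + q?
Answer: -29443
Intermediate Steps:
f(t) = 5 + 2*t (f(t) = ((-2 + 7) + t) + t = (5 + t) + t = 5 + 2*t)
-29350 - f(44) = -29350 - (5 + 2*44) = -29350 - (5 + 88) = -29350 - 1*93 = -29350 - 93 = -29443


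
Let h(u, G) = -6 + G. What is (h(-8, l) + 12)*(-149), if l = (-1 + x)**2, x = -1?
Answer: -1490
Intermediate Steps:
l = 4 (l = (-1 - 1)**2 = (-2)**2 = 4)
(h(-8, l) + 12)*(-149) = ((-6 + 4) + 12)*(-149) = (-2 + 12)*(-149) = 10*(-149) = -1490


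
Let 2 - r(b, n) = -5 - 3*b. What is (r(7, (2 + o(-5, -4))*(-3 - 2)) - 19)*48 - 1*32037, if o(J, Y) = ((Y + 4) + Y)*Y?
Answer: -31605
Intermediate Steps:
o(J, Y) = Y*(4 + 2*Y) (o(J, Y) = ((4 + Y) + Y)*Y = (4 + 2*Y)*Y = Y*(4 + 2*Y))
r(b, n) = 7 + 3*b (r(b, n) = 2 - (-5 - 3*b) = 2 + (5 + 3*b) = 7 + 3*b)
(r(7, (2 + o(-5, -4))*(-3 - 2)) - 19)*48 - 1*32037 = ((7 + 3*7) - 19)*48 - 1*32037 = ((7 + 21) - 19)*48 - 32037 = (28 - 19)*48 - 32037 = 9*48 - 32037 = 432 - 32037 = -31605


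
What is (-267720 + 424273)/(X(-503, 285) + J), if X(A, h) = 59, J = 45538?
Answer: 156553/45597 ≈ 3.4334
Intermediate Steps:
(-267720 + 424273)/(X(-503, 285) + J) = (-267720 + 424273)/(59 + 45538) = 156553/45597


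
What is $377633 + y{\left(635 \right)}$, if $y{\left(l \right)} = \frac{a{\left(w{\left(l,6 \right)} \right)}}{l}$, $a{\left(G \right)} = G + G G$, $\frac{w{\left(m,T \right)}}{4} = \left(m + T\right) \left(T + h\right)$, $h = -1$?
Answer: $\frac{80832435}{127} \approx 6.3648 \cdot 10^{5}$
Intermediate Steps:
$w{\left(m,T \right)} = 4 \left(-1 + T\right) \left(T + m\right)$ ($w{\left(m,T \right)} = 4 \left(m + T\right) \left(T - 1\right) = 4 \left(T + m\right) \left(-1 + T\right) = 4 \left(-1 + T\right) \left(T + m\right)$)
$a{\left(G \right)} = G + G^{2}$
$y{\left(l \right)} = \frac{\left(120 + 20 l\right) \left(121 + 20 l\right)}{l}$ ($y{\left(l \right)} = \frac{\left(\left(-4\right) 6 - 4 l + 4 \cdot 6^{2} + 4 \cdot 6 l\right) \left(1 + \left(\left(-4\right) 6 - 4 l + 4 \cdot 6^{2} + 4 \cdot 6 l\right)\right)}{l} = \frac{\left(-24 - 4 l + 4 \cdot 36 + 24 l\right) \left(1 + \left(-24 - 4 l + 4 \cdot 36 + 24 l\right)\right)}{l} = \frac{\left(-24 - 4 l + 144 + 24 l\right) \left(1 + \left(-24 - 4 l + 144 + 24 l\right)\right)}{l} = \frac{\left(120 + 20 l\right) \left(1 + \left(120 + 20 l\right)\right)}{l} = \frac{\left(120 + 20 l\right) \left(121 + 20 l\right)}{l}$)
$377633 + y{\left(635 \right)} = 377633 + \left(4820 + 400 \cdot 635 + \frac{14520}{635}\right) = 377633 + \left(4820 + 254000 + 14520 \cdot \frac{1}{635}\right) = 377633 + \left(4820 + 254000 + \frac{2904}{127}\right) = 377633 + \frac{32873044}{127} = \frac{80832435}{127}$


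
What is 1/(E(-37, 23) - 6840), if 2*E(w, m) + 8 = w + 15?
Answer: -1/6855 ≈ -0.00014588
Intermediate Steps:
E(w, m) = 7/2 + w/2 (E(w, m) = -4 + (w + 15)/2 = -4 + (15 + w)/2 = -4 + (15/2 + w/2) = 7/2 + w/2)
1/(E(-37, 23) - 6840) = 1/((7/2 + (½)*(-37)) - 6840) = 1/((7/2 - 37/2) - 6840) = 1/(-15 - 6840) = 1/(-6855) = -1/6855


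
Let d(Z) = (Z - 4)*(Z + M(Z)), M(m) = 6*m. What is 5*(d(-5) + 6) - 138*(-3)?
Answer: 2019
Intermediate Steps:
d(Z) = 7*Z*(-4 + Z) (d(Z) = (Z - 4)*(Z + 6*Z) = (-4 + Z)*(7*Z) = 7*Z*(-4 + Z))
5*(d(-5) + 6) - 138*(-3) = 5*(7*(-5)*(-4 - 5) + 6) - 138*(-3) = 5*(7*(-5)*(-9) + 6) - 23*(-18) = 5*(315 + 6) + 414 = 5*321 + 414 = 1605 + 414 = 2019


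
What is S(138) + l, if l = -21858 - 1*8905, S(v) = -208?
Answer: -30971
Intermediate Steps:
l = -30763 (l = -21858 - 8905 = -30763)
S(138) + l = -208 - 30763 = -30971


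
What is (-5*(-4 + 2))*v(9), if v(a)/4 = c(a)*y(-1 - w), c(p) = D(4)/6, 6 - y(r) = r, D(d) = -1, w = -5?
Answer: -40/3 ≈ -13.333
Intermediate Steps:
y(r) = 6 - r
c(p) = -1/6
v(a) = -4/3 (v(a) = 4*(-(6 - (-1 - 1*(-5)))/6) = 4*(-(6 - (-1 + 5))/6) = 4*(-(6 - 1*4)/6) = 4*(-(6 - 4)/6) = 4*(-1/6*2) = 4*(-1/3) = -4/3)
(-5*(-4 + 2))*v(9) = -5*(-4 + 2)*(-4/3) = -5*(-2)*(-4/3) = 10*(-4/3) = -40/3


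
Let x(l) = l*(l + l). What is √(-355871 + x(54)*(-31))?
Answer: I*√536663 ≈ 732.57*I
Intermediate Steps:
x(l) = 2*l² (x(l) = l*(2*l) = 2*l²)
√(-355871 + x(54)*(-31)) = √(-355871 + (2*54²)*(-31)) = √(-355871 + (2*2916)*(-31)) = √(-355871 + 5832*(-31)) = √(-355871 - 180792) = √(-536663) = I*√536663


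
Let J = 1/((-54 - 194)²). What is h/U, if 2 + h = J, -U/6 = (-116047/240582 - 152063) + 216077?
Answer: 4932211679/947192358211904 ≈ 5.2072e-6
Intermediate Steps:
U = -15400500101/40097 (U = -6*((-116047/240582 - 152063) + 216077) = -6*(-36583736713/240582 + 216077) = -6*15400500101/240582 = -15400500101/40097 ≈ -3.8408e+5)
J = 1/61504 (J = 1/((-248)²) = 1/61504 ≈ 1.6259e-5)
h = -123007/61504 (h = -2 + 1/61504 = -123007/61504 ≈ -2.0000)
h/U = -123007/(61504*(-15400500101/40097)) = -123007/61504*(-40097/15400500101) = 4932211679/947192358211904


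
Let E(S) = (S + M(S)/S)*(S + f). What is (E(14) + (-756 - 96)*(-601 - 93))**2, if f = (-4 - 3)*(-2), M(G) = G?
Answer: 350118357264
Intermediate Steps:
f = 14 (f = -7*(-2) = 14)
E(S) = (1 + S)*(14 + S) (E(S) = (S + S/S)*(S + 14) = (S + 1)*(14 + S) = (1 + S)*(14 + S))
(E(14) + (-756 - 96)*(-601 - 93))**2 = ((14 + 14**2 + 15*14) + (-756 - 96)*(-601 - 93))**2 = ((14 + 196 + 210) - 852*(-694))**2 = (420 + 591288)**2 = 591708**2 = 350118357264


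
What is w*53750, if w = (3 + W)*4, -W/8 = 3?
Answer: -4515000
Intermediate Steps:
W = -24 (W = -8*3 = -24)
w = -84 (w = (3 - 24)*4 = -21*4 = -84)
w*53750 = -84*53750 = -4515000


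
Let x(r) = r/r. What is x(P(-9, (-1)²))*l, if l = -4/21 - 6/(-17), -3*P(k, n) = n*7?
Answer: 58/357 ≈ 0.16247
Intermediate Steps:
P(k, n) = -7*n/3 (P(k, n) = -n*7/3 = -7*n/3)
x(r) = 1
l = 58/357 (l = -4*1/21 - 6*(-1/17) = -4/21 + 6/17 = 58/357 ≈ 0.16247)
x(P(-9, (-1)²))*l = 1*(58/357) = 58/357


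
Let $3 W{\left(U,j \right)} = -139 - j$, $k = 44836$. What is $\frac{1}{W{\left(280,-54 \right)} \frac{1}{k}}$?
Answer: $- \frac{134508}{85} \approx -1582.4$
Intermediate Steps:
$W{\left(U,j \right)} = - \frac{139}{3} - \frac{j}{3}$ ($W{\left(U,j \right)} = \frac{-139 - j}{3} = - \frac{139}{3} - \frac{j}{3}$)
$\frac{1}{W{\left(280,-54 \right)} \frac{1}{k}} = \frac{1}{\left(- \frac{139}{3} - -18\right) \frac{1}{44836}} = \frac{1}{\left(- \frac{139}{3} + 18\right) \frac{1}{44836}} = \frac{1}{\left(- \frac{85}{3}\right) \frac{1}{44836}} = \frac{1}{- \frac{85}{134508}} = - \frac{134508}{85}$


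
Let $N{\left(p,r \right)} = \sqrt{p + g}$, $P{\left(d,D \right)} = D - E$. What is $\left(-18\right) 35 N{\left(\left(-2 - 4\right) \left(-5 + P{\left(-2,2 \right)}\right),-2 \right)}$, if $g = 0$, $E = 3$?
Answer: $-3780$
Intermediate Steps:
$P{\left(d,D \right)} = -3 + D$ ($P{\left(d,D \right)} = D - 3 = -3 + D$)
$N{\left(p,r \right)} = \sqrt{p}$ ($N{\left(p,r \right)} = \sqrt{p + 0} = \sqrt{p}$)
$\left(-18\right) 35 N{\left(\left(-2 - 4\right) \left(-5 + P{\left(-2,2 \right)}\right),-2 \right)} = \left(-18\right) 35 \sqrt{\left(-2 - 4\right) \left(-5 + \left(-3 + 2\right)\right)} = - 630 \sqrt{- 6 \left(-5 - 1\right)} = - 630 \sqrt{\left(-6\right) \left(-6\right)} = - 630 \sqrt{36} = \left(-630\right) 6 = -3780$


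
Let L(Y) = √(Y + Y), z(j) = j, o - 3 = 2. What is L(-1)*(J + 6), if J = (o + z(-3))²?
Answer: 10*I*√2 ≈ 14.142*I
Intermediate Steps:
o = 5 (o = 3 + 2 = 5)
L(Y) = √2*√Y (L(Y) = √(2*Y) = √2*√Y)
J = 4 (J = (5 - 3)² = 2² = 4)
L(-1)*(J + 6) = (√2*√(-1))*(4 + 6) = (√2*I)*10 = (I*√2)*10 = 10*I*√2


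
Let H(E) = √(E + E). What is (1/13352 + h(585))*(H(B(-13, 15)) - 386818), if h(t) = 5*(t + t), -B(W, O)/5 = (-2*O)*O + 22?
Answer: -15107022456209/6676 + 78109201*√1070/6676 ≈ -2.2625e+9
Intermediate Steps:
B(W, O) = -110 + 10*O² (B(W, O) = -5*((-2*O)*O + 22) = -5*(-2*O² + 22) = -5*(22 - 2*O²) = -110 + 10*O²)
H(E) = √2*√E (H(E) = √(2*E) = √2*√E)
h(t) = 10*t (h(t) = 5*(2*t) = 10*t)
(1/13352 + h(585))*(H(B(-13, 15)) - 386818) = (1/13352 + 10*585)*(√2*√(-110 + 10*15²) - 386818) = (1/13352 + 5850)*(√2*√(-110 + 10*225) - 386818) = 78109201*(√2*√(-110 + 2250) - 386818)/13352 = 78109201*(√2*√2140 - 386818)/13352 = 78109201*(√2*(2*√535) - 386818)/13352 = 78109201*(2*√1070 - 386818)/13352 = 78109201*(-386818 + 2*√1070)/13352 = -15107022456209/6676 + 78109201*√1070/6676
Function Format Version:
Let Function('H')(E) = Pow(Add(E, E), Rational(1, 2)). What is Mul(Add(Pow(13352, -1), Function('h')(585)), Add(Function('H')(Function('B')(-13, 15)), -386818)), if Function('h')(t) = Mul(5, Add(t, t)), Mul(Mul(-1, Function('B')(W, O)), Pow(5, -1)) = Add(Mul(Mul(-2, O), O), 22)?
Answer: Add(Rational(-15107022456209, 6676), Mul(Rational(78109201, 6676), Pow(1070, Rational(1, 2)))) ≈ -2.2625e+9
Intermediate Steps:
Function('B')(W, O) = Add(-110, Mul(10, Pow(O, 2))) (Function('B')(W, O) = Mul(-5, Add(Mul(Mul(-2, O), O), 22)) = Mul(-5, Add(Mul(-2, Pow(O, 2)), 22)) = Mul(-5, Add(22, Mul(-2, Pow(O, 2)))) = Add(-110, Mul(10, Pow(O, 2))))
Function('H')(E) = Mul(Pow(2, Rational(1, 2)), Pow(E, Rational(1, 2))) (Function('H')(E) = Pow(Mul(2, E), Rational(1, 2)) = Mul(Pow(2, Rational(1, 2)), Pow(E, Rational(1, 2))))
Function('h')(t) = Mul(10, t) (Function('h')(t) = Mul(5, Mul(2, t)) = Mul(10, t))
Mul(Add(Pow(13352, -1), Function('h')(585)), Add(Function('H')(Function('B')(-13, 15)), -386818)) = Mul(Add(Pow(13352, -1), Mul(10, 585)), Add(Mul(Pow(2, Rational(1, 2)), Pow(Add(-110, Mul(10, Pow(15, 2))), Rational(1, 2))), -386818)) = Mul(Add(Rational(1, 13352), 5850), Add(Mul(Pow(2, Rational(1, 2)), Pow(Add(-110, Mul(10, 225)), Rational(1, 2))), -386818)) = Mul(Rational(78109201, 13352), Add(Mul(Pow(2, Rational(1, 2)), Pow(Add(-110, 2250), Rational(1, 2))), -386818)) = Mul(Rational(78109201, 13352), Add(Mul(Pow(2, Rational(1, 2)), Pow(2140, Rational(1, 2))), -386818)) = Mul(Rational(78109201, 13352), Add(Mul(Pow(2, Rational(1, 2)), Mul(2, Pow(535, Rational(1, 2)))), -386818)) = Mul(Rational(78109201, 13352), Add(Mul(2, Pow(1070, Rational(1, 2))), -386818)) = Mul(Rational(78109201, 13352), Add(-386818, Mul(2, Pow(1070, Rational(1, 2))))) = Add(Rational(-15107022456209, 6676), Mul(Rational(78109201, 6676), Pow(1070, Rational(1, 2))))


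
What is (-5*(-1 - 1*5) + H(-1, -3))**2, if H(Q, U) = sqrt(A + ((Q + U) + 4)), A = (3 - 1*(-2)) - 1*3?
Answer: (30 + sqrt(2))**2 ≈ 986.85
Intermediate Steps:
A = 2 (A = (3 + 2) - 3 = 5 - 3 = 2)
H(Q, U) = sqrt(6 + Q + U) (H(Q, U) = sqrt(2 + ((Q + U) + 4)) = sqrt(2 + (4 + Q + U)) = sqrt(6 + Q + U))
(-5*(-1 - 1*5) + H(-1, -3))**2 = (-5*(-1 - 1*5) + sqrt(6 - 1 - 3))**2 = (-5*(-1 - 5) + sqrt(2))**2 = (-5*(-6) + sqrt(2))**2 = (30 + sqrt(2))**2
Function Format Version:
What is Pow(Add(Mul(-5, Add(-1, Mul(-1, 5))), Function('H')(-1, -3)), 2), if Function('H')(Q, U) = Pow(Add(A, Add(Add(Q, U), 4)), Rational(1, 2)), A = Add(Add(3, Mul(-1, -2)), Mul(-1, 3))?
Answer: Pow(Add(30, Pow(2, Rational(1, 2))), 2) ≈ 986.85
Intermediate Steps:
A = 2 (A = Add(Add(3, 2), -3) = Add(5, -3) = 2)
Function('H')(Q, U) = Pow(Add(6, Q, U), Rational(1, 2)) (Function('H')(Q, U) = Pow(Add(2, Add(Add(Q, U), 4)), Rational(1, 2)) = Pow(Add(2, Add(4, Q, U)), Rational(1, 2)) = Pow(Add(6, Q, U), Rational(1, 2)))
Pow(Add(Mul(-5, Add(-1, Mul(-1, 5))), Function('H')(-1, -3)), 2) = Pow(Add(Mul(-5, Add(-1, Mul(-1, 5))), Pow(Add(6, -1, -3), Rational(1, 2))), 2) = Pow(Add(Mul(-5, Add(-1, -5)), Pow(2, Rational(1, 2))), 2) = Pow(Add(Mul(-5, -6), Pow(2, Rational(1, 2))), 2) = Pow(Add(30, Pow(2, Rational(1, 2))), 2)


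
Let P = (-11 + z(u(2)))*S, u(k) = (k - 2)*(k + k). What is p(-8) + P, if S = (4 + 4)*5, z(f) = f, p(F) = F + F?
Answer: -456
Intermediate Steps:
p(F) = 2*F
u(k) = 2*k*(-2 + k) (u(k) = (-2 + k)*(2*k) = 2*k*(-2 + k))
S = 40 (S = 8*5 = 40)
P = -440 (P = (-11 + 2*2*(-2 + 2))*40 = (-11 + 2*2*0)*40 = (-11 + 0)*40 = -11*40 = -440)
p(-8) + P = 2*(-8) - 440 = -16 - 440 = -456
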